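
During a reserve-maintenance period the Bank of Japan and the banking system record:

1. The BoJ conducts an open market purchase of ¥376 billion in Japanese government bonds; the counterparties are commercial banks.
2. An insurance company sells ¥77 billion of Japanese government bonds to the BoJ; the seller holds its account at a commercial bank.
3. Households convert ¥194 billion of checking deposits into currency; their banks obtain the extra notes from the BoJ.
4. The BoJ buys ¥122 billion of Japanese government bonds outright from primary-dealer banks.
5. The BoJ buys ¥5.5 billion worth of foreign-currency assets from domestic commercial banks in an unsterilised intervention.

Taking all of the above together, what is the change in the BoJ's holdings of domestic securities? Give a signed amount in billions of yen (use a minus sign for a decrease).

OMO purchase (from banks) ¥376 billion: securities added to the BoJ's portfolio → +¥376B.
Asset purchase (from non-banks) ¥77 billion: securities added to the BoJ's portfolio → +¥77B.
Currency withdrawal ¥194 billion: the BoJ's securities portfolio is untouched → 0.
OMO purchase (from banks) ¥122 billion: securities added to the BoJ's portfolio → +¥122B.
FX purchase ¥5.5 billion: the BoJ's securities portfolio is untouched → 0.
Net: 376 + 77 + 0 + 122 + 0 = +¥575 billion.

+¥575 billion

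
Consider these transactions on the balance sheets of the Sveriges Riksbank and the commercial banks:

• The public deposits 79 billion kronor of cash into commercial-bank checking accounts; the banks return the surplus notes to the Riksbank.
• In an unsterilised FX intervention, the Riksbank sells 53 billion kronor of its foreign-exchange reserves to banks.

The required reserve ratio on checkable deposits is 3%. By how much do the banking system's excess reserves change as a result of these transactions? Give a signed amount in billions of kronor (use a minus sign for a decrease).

+23.63 billion

Currency deposit 79 billion kronor: reserves +79B, deposits +79B.
FX sale 53 billion kronor: reserves −53B, deposits 0.
Totals: Δreserves = +26B, Δdeposits = +79B.
Δrequired reserves = 3% × +79B = +2.37B.
Δexcess reserves = Δreserves − Δrequired = +26B − (+2.37B) = +23.63 billion.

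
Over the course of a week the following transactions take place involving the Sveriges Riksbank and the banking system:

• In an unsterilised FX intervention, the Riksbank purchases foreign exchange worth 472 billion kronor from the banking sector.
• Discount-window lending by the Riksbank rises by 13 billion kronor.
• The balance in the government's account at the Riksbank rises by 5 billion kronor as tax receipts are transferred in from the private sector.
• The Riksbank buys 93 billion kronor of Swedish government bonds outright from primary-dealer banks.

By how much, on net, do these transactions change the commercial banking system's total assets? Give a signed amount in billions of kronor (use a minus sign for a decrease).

FX purchase 472 billion kronor: just an asset swap on bank balance sheets → 0.
Discount-window loan 13 billion kronor: bank balance sheets expand → +13B.
Government account inflow 5 billion kronor: bank balance sheets shrink → −5B.
OMO purchase (from banks) 93 billion kronor: just an asset swap on bank balance sheets → 0.
Net: 0 + 13 − 5 + 0 = +8 billion.

+8 billion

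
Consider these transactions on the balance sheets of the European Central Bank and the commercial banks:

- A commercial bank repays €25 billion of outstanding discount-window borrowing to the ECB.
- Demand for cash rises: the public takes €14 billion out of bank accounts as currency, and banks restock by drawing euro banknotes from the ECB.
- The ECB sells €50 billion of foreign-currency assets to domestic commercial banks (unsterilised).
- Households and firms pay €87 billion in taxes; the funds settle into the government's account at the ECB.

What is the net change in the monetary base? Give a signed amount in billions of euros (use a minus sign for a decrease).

-€162 billion

ECB balance sheet:
  Assets:      Loans to banks −€25B, Foreign assets −€50B
  Liabilities: Bank reserves −€176B, Currency in circulation +€14B, Government deposits +€87B
Monetary base = currency + reserves: +€14B + (−€176B) = -€162 billion.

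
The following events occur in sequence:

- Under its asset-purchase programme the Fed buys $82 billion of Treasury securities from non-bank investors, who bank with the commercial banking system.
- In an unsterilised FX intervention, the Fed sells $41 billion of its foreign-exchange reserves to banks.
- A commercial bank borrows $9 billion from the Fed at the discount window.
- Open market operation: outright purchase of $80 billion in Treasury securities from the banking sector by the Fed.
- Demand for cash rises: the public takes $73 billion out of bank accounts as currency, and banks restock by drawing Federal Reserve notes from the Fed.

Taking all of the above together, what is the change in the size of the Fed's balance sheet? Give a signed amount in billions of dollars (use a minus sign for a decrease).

+$130 billion

Fed balance sheet:
  Assets:      Securities +$162B, Loans to banks +$9B, Foreign assets −$41B
  Liabilities: Bank reserves +$57B, Currency in circulation +$73B
Change in total Fed assets = +$130 billion.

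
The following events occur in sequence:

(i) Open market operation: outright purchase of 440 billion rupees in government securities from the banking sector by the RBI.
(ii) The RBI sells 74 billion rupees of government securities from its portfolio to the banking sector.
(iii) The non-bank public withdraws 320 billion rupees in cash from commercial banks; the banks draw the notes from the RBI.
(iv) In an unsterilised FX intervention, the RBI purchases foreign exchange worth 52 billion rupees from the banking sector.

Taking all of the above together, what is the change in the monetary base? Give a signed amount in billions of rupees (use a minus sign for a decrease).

+418 billion

OMO purchase (from banks) 440 billion rupees: RBI balance sheet expands → +440B.
OMO sale (to banks) 74 billion rupees: RBI balance sheet contracts → −74B.
Currency withdrawal 320 billion rupees: just a shift between currency and reserves — both are base money → 0.
FX purchase 52 billion rupees: RBI balance sheet expands → +52B.
Net: 440 − 74 + 0 + 52 = +418 billion.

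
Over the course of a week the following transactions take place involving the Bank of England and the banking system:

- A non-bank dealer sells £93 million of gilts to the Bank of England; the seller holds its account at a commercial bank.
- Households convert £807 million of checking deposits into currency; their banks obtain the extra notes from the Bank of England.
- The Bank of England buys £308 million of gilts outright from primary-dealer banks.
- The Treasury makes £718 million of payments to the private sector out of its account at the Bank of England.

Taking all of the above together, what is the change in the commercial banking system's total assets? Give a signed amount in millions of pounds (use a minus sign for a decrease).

Bank of England balance sheet:
  Assets:      Securities +£401M
  Liabilities: Bank reserves +£312M, Currency in circulation +£807M, Government deposits −£718M
Commercial banking system:
  Assets:      Reserves at CB +£312M, Securities −£308M
  Liabilities: Checkable deposits +£4M
Change in total bank assets = +£4 million.

+£4 million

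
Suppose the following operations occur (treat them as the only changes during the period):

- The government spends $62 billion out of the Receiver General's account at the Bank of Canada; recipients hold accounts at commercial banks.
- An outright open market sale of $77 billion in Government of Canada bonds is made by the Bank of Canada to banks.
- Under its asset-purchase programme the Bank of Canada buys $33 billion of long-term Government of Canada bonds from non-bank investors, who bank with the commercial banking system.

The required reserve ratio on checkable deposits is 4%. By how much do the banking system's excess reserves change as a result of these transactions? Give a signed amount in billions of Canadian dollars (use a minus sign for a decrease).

+$14.2 billion

Government spending $62 billion: reserves +$62B, deposits +$62B.
OMO sale (to banks) $77 billion: reserves −$77B, deposits 0.
Asset purchase (from non-banks) $33 billion: reserves +$33B, deposits +$33B.
Totals: Δreserves = +$18B, Δdeposits = +$95B.
Δrequired reserves = 4% × +$95B = +$3.8B.
Δexcess reserves = Δreserves − Δrequired = +$18B − (+$3.8B) = +$14.2 billion.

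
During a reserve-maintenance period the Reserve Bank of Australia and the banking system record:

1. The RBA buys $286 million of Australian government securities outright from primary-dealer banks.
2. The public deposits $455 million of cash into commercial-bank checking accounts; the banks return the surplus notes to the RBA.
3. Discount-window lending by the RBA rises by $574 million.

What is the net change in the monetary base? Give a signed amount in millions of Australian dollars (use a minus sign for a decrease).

+$860 million

OMO purchase (from banks) $286 million: RBA balance sheet expands → +$286M.
Currency deposit $455 million: just a shift between currency and reserves — both are base money → 0.
Discount-window loan $574 million: RBA balance sheet expands → +$574M.
Net: 286 + 0 + 574 = +$860 million.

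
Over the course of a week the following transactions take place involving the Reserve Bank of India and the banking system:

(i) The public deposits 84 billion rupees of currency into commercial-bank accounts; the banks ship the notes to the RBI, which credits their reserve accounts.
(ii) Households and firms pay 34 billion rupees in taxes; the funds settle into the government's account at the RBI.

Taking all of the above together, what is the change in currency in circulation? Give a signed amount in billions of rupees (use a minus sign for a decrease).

Currency deposit 84 billion rupees: notes return to the central bank → −84B.
Government account inflow 34 billion rupees: no currency enters or leaves circulation → 0.
Net: −84 + 0 = -84 billion.

-84 billion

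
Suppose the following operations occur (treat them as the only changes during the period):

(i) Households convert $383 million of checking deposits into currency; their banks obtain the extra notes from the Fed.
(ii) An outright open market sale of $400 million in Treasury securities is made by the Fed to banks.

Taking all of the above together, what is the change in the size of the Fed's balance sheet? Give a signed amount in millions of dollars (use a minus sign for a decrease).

-$400 million

Currency withdrawal $383 million: only the composition of liabilities changes → 0.
OMO sale (to banks) $400 million: a Fed asset is shed → −$400M.
Net: 0 − 400 = -$400 million.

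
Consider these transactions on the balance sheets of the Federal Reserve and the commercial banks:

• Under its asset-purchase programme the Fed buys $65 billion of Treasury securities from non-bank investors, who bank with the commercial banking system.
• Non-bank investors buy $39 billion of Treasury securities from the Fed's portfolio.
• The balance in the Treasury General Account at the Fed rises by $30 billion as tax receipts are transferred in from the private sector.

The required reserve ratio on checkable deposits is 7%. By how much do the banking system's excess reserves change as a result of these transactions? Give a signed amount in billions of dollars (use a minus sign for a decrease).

Asset purchase (from non-banks) $65 billion: reserves +$65B, deposits +$65B.
Asset sale (to non-banks) $39 billion: reserves −$39B, deposits −$39B.
Government account inflow $30 billion: reserves −$30B, deposits −$30B.
Totals: Δreserves = −$4B, Δdeposits = −$4B.
Δrequired reserves = 7% × −$4B = −$0.28B.
Δexcess reserves = Δreserves − Δrequired = −$4B − (−$0.28B) = -$3.72 billion.

-$3.72 billion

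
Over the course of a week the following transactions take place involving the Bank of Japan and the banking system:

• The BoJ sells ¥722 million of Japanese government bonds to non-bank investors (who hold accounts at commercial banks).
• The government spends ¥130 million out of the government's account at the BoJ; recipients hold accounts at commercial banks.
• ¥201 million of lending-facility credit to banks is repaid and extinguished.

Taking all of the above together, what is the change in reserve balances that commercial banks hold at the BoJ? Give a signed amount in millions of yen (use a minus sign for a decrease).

-¥793 million

BoJ balance sheet:
  Assets:      Securities −¥722M, Loans to banks −¥201M
  Liabilities: Bank reserves −¥793M, Government deposits −¥130M
Commercial banking system:
  Assets:      Reserves at CB −¥793M
  Liabilities: Checkable deposits −¥592M, Borrowings from CB −¥201M
So the change in reserve balances that commercial banks hold at the BoJ is -¥793 million.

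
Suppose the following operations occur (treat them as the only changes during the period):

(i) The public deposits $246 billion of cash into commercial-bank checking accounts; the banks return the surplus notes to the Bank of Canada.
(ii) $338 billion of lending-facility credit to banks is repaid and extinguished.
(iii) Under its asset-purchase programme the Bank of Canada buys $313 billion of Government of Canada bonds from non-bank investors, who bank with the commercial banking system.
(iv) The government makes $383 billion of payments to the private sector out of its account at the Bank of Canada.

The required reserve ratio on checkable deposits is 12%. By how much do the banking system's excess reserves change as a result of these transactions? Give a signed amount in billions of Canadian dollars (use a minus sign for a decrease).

+$490.96 billion

Currency deposit $246 billion: reserves +$246B, deposits +$246B.
Discount-window repayment $338 billion: reserves −$338B, deposits 0.
Asset purchase (from non-banks) $313 billion: reserves +$313B, deposits +$313B.
Government spending $383 billion: reserves +$383B, deposits +$383B.
Totals: Δreserves = +$604B, Δdeposits = +$942B.
Δrequired reserves = 12% × +$942B = +$113.04B.
Δexcess reserves = Δreserves − Δrequired = +$604B − (+$113.04B) = +$490.96 billion.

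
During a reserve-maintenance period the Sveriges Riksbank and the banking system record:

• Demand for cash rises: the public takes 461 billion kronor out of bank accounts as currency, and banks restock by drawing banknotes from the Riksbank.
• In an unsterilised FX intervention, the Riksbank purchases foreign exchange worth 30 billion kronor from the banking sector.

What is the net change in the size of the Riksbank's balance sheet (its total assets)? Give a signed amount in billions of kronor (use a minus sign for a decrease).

Riksbank balance sheet:
  Assets:      Foreign assets +30B
  Liabilities: Bank reserves −431B, Currency in circulation +461B
Change in total Riksbank assets = +30 billion.

+30 billion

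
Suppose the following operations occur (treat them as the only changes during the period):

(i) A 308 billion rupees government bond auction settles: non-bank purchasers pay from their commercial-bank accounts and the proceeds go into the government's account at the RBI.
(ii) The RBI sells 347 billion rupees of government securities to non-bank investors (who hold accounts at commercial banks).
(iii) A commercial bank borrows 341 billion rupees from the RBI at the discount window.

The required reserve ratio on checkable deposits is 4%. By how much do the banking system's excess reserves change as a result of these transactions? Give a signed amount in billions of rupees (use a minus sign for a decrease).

Government account inflow 308 billion rupees: reserves −308B, deposits −308B.
Asset sale (to non-banks) 347 billion rupees: reserves −347B, deposits −347B.
Discount-window loan 341 billion rupees: reserves +341B, deposits 0.
Totals: Δreserves = −314B, Δdeposits = −655B.
Δrequired reserves = 4% × −655B = −26.2B.
Δexcess reserves = Δreserves − Δrequired = −314B − (−26.2B) = -287.8 billion.

-287.8 billion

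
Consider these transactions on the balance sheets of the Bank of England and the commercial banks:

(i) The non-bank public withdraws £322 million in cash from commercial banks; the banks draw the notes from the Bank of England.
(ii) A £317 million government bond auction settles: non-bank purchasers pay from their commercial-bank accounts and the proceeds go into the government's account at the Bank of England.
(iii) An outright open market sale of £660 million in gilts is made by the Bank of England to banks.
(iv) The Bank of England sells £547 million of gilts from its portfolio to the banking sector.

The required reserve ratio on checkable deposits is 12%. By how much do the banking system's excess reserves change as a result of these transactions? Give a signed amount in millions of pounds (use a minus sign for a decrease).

-£1769.32 million

Currency withdrawal £322 million: reserves −£322M, deposits −£322M.
Government account inflow £317 million: reserves −£317M, deposits −£317M.
OMO sale (to banks) £660 million: reserves −£660M, deposits 0.
OMO sale (to banks) £547 million: reserves −£547M, deposits 0.
Totals: Δreserves = −£1846M, Δdeposits = −£639M.
Δrequired reserves = 12% × −£639M = −£76.68M.
Δexcess reserves = Δreserves − Δrequired = −£1846M − (−£76.68M) = -£1769.32 million.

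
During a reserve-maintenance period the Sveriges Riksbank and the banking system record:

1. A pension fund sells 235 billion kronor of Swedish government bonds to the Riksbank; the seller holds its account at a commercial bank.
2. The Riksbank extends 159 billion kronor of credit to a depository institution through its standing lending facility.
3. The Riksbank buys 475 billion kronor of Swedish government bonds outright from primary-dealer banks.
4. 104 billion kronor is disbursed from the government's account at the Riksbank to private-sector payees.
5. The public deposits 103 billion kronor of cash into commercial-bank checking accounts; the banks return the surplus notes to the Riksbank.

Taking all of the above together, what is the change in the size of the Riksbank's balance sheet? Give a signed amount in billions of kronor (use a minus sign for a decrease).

+869 billion

Asset purchase (from non-banks) 235 billion kronor: a Riksbank asset is acquired → +235B.
Discount-window loan 159 billion kronor: a Riksbank asset is acquired → +159B.
OMO purchase (from banks) 475 billion kronor: a Riksbank asset is acquired → +475B.
Government spending 104 billion kronor: only the composition of liabilities changes → 0.
Currency deposit 103 billion kronor: only the composition of liabilities changes → 0.
Net: 235 + 159 + 475 + 0 + 0 = +869 billion.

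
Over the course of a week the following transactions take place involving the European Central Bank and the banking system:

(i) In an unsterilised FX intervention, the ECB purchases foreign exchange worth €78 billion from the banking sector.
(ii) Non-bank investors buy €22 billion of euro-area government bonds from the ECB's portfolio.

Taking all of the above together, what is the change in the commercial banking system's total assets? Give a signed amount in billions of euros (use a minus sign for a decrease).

ECB balance sheet:
  Assets:      Securities −€22B, Foreign assets +€78B
  Liabilities: Bank reserves +€56B
Commercial banking system:
  Assets:      Reserves at CB +€56B, Foreign assets −€78B
  Liabilities: Checkable deposits −€22B
Change in total bank assets = -€22 billion.

-€22 billion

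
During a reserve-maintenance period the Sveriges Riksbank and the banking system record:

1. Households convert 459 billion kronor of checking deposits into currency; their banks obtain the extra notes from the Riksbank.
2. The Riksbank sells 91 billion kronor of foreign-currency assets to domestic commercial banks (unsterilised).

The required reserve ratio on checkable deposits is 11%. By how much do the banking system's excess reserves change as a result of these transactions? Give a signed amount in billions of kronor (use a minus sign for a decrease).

Currency withdrawal 459 billion kronor: reserves −459B, deposits −459B.
FX sale 91 billion kronor: reserves −91B, deposits 0.
Totals: Δreserves = −550B, Δdeposits = −459B.
Δrequired reserves = 11% × −459B = −50.49B.
Δexcess reserves = Δreserves − Δrequired = −550B − (−50.49B) = -499.51 billion.

-499.51 billion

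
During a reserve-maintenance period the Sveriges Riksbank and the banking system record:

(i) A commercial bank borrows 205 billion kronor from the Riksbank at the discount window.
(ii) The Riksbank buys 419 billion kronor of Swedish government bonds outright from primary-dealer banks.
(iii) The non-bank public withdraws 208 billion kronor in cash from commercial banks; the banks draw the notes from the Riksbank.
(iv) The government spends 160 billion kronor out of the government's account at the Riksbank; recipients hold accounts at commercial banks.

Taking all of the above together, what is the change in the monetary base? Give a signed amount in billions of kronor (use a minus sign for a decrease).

Riksbank balance sheet:
  Assets:      Securities +419B, Loans to banks +205B
  Liabilities: Bank reserves +576B, Currency in circulation +208B, Government deposits −160B
Commercial banking system:
  Assets:      Reserves at CB +576B, Securities −419B
  Liabilities: Checkable deposits −48B, Borrowings from CB +205B
Monetary base = currency + reserves: +208B + (+576B) = +784 billion.

+784 billion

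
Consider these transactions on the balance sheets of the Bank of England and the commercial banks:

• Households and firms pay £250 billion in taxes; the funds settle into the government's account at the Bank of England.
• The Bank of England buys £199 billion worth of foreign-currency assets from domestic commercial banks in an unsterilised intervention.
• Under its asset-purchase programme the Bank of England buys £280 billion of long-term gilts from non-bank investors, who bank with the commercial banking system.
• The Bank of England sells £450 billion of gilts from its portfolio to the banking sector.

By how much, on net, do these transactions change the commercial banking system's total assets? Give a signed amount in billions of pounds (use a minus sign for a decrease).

Bank of England balance sheet:
  Assets:      Securities −£170B, Foreign assets +£199B
  Liabilities: Bank reserves −£221B, Government deposits +£250B
Commercial banking system:
  Assets:      Reserves at CB −£221B, Securities +£450B, Foreign assets −£199B
  Liabilities: Checkable deposits +£30B
Change in total bank assets = +£30 billion.

+£30 billion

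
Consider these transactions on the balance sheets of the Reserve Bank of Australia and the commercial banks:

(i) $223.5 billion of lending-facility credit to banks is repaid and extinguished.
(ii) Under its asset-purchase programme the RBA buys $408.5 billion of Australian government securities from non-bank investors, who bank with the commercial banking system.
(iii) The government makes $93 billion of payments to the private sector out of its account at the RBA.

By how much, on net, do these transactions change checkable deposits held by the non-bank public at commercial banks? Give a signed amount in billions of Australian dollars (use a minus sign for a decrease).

RBA balance sheet:
  Assets:      Securities +$408.5B, Loans to banks −$223.5B
  Liabilities: Bank reserves +$278B, Government deposits −$93B
Commercial banking system:
  Assets:      Reserves at CB +$278B
  Liabilities: Checkable deposits +$501.5B, Borrowings from CB −$223.5B
So the change in checkable deposits held by the non-bank public at commercial banks is +$501.5 billion.

+$501.5 billion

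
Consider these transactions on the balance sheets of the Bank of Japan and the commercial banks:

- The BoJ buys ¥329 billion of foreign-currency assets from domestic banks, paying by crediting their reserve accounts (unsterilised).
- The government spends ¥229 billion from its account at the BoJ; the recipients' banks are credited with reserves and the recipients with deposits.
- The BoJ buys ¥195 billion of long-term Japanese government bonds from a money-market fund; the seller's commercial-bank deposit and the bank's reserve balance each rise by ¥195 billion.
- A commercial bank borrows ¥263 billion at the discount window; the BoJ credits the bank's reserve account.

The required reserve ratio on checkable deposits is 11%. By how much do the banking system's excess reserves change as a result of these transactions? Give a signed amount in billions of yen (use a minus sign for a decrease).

FX purchase ¥329 billion: reserves +¥329B, deposits 0.
Government spending ¥229 billion: reserves +¥229B, deposits +¥229B.
Asset purchase (from non-banks) ¥195 billion: reserves +¥195B, deposits +¥195B.
Discount-window loan ¥263 billion: reserves +¥263B, deposits 0.
Totals: Δreserves = +¥1016B, Δdeposits = +¥424B.
Δrequired reserves = 11% × +¥424B = +¥46.64B.
Δexcess reserves = Δreserves − Δrequired = +¥1016B − (+¥46.64B) = +¥969.36 billion.

+¥969.36 billion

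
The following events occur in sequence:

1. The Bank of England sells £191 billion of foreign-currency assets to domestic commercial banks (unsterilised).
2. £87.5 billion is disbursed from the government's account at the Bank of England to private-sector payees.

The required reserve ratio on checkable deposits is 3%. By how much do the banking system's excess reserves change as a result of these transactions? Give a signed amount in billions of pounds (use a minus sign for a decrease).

-£106.125 billion

FX sale £191 billion: reserves −£191B, deposits 0.
Government spending £87.5 billion: reserves +£87.5B, deposits +£87.5B.
Totals: Δreserves = −£103.5B, Δdeposits = +£87.5B.
Δrequired reserves = 3% × +£87.5B = +£2.625B.
Δexcess reserves = Δreserves − Δrequired = −£103.5B − (+£2.625B) = -£106.125 billion.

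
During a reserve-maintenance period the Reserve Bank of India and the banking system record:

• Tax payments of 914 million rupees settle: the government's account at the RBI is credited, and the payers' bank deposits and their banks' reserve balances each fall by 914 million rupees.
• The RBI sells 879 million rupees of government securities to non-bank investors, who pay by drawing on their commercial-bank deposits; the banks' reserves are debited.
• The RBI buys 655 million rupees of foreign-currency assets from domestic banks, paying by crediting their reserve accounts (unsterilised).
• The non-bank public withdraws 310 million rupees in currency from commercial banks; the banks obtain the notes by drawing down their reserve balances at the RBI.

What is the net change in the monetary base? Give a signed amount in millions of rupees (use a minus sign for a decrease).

RBI balance sheet:
  Assets:      Securities −879M, Foreign assets +655M
  Liabilities: Bank reserves −1448M, Currency in circulation +310M, Government deposits +914M
Monetary base = currency + reserves: +310M + (−1448M) = -1138 million.

-1138 million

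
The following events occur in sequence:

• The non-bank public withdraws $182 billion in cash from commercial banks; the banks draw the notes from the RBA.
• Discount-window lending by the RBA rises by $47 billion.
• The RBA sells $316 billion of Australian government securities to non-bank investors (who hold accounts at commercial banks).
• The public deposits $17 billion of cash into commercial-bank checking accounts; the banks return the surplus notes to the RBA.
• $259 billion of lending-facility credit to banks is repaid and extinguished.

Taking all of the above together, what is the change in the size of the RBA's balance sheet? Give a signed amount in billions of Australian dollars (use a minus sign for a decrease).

RBA balance sheet:
  Assets:      Securities −$316B, Loans to banks −$212B
  Liabilities: Bank reserves −$693B, Currency in circulation +$165B
Change in total RBA assets = -$528 billion.

-$528 billion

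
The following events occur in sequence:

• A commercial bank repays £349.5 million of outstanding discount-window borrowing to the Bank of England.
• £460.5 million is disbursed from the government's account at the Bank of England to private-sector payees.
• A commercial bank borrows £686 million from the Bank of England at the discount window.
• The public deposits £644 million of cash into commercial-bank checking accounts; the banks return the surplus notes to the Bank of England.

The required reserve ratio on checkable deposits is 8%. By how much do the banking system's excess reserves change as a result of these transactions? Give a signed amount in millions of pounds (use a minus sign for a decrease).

+£1352.64 million

Discount-window repayment £349.5 million: reserves −£349.5M, deposits 0.
Government spending £460.5 million: reserves +£460.5M, deposits +£460.5M.
Discount-window loan £686 million: reserves +£686M, deposits 0.
Currency deposit £644 million: reserves +£644M, deposits +£644M.
Totals: Δreserves = +£1441M, Δdeposits = +£1104.5M.
Δrequired reserves = 8% × +£1104.5M = +£88.36M.
Δexcess reserves = Δreserves − Δrequired = +£1441M − (+£88.36M) = +£1352.64 million.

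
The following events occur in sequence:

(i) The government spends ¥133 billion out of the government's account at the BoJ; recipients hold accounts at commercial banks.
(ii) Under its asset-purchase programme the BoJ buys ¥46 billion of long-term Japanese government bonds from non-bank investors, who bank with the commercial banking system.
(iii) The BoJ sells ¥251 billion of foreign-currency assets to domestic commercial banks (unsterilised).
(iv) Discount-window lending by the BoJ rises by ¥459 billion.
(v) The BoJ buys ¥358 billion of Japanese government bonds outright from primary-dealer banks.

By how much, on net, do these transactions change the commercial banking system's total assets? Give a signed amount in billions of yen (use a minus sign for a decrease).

BoJ balance sheet:
  Assets:      Securities +¥404B, Loans to banks +¥459B, Foreign assets −¥251B
  Liabilities: Bank reserves +¥745B, Government deposits −¥133B
Commercial banking system:
  Assets:      Reserves at CB +¥745B, Securities −¥358B, Foreign assets +¥251B
  Liabilities: Checkable deposits +¥179B, Borrowings from CB +¥459B
Change in total bank assets = +¥638 billion.

+¥638 billion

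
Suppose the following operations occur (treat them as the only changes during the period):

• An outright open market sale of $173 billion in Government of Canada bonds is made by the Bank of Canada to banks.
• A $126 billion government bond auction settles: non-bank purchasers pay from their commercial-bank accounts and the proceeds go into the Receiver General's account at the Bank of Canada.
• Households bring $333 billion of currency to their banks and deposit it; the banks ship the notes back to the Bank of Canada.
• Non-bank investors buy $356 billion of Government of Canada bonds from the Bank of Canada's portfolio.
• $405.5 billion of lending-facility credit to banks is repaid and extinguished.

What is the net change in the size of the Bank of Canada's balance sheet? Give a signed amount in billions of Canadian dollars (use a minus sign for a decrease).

Bank of Canada balance sheet:
  Assets:      Securities −$529B, Loans to banks −$405.5B
  Liabilities: Bank reserves −$727.5B, Currency in circulation −$333B, Government deposits +$126B
Commercial banking system:
  Assets:      Reserves at CB −$727.5B, Securities +$173B
  Liabilities: Checkable deposits −$149B, Borrowings from CB −$405.5B
Change in total Bank of Canada assets = -$934.5 billion.

-$934.5 billion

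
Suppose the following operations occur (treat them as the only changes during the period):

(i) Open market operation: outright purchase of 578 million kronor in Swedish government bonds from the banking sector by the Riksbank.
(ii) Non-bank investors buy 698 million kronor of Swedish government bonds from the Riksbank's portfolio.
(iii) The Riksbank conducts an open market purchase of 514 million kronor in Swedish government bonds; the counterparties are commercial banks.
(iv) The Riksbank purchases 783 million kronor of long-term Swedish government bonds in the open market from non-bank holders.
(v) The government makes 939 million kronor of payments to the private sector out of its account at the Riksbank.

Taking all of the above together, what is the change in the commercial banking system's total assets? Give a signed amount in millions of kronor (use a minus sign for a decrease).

+1024 million

Riksbank balance sheet:
  Assets:      Securities +1177M
  Liabilities: Bank reserves +2116M, Government deposits −939M
Commercial banking system:
  Assets:      Reserves at CB +2116M, Securities −1092M
  Liabilities: Checkable deposits +1024M
Change in total bank assets = +1024 million.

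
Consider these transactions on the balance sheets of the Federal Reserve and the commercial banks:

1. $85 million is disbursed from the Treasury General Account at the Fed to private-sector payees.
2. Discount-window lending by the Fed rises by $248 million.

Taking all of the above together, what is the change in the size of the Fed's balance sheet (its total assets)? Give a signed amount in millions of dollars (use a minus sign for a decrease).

Fed balance sheet:
  Assets:      Loans to banks +$248M
  Liabilities: Bank reserves +$333M, Government deposits −$85M
Change in total Fed assets = +$248 million.

+$248 million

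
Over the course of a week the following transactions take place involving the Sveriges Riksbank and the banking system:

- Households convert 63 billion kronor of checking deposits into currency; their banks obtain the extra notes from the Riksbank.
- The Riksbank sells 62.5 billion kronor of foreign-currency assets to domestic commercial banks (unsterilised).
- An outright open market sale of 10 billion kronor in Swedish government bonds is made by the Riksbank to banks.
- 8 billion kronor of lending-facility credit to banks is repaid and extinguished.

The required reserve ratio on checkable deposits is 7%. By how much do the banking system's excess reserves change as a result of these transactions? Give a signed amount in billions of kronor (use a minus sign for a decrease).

-139.09 billion

Currency withdrawal 63 billion kronor: reserves −63B, deposits −63B.
FX sale 62.5 billion kronor: reserves −62.5B, deposits 0.
OMO sale (to banks) 10 billion kronor: reserves −10B, deposits 0.
Discount-window repayment 8 billion kronor: reserves −8B, deposits 0.
Totals: Δreserves = −143.5B, Δdeposits = −63B.
Δrequired reserves = 7% × −63B = −4.41B.
Δexcess reserves = Δreserves − Δrequired = −143.5B − (−4.41B) = -139.09 billion.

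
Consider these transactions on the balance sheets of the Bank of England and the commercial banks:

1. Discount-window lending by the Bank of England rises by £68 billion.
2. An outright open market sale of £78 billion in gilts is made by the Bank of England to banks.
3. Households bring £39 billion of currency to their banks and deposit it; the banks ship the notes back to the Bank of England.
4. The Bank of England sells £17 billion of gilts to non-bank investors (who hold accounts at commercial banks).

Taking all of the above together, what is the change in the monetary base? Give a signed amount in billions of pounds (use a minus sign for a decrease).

-£27 billion

Bank of England balance sheet:
  Assets:      Securities −£95B, Loans to banks +£68B
  Liabilities: Bank reserves +£12B, Currency in circulation −£39B
Monetary base = currency + reserves: −£39B + (+£12B) = -£27 billion.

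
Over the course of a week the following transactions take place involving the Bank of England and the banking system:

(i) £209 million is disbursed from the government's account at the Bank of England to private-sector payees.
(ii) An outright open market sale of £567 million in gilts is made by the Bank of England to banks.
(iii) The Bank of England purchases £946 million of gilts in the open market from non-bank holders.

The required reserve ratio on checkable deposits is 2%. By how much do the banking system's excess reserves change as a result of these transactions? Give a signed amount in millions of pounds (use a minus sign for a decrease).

Government spending £209 million: reserves +£209M, deposits +£209M.
OMO sale (to banks) £567 million: reserves −£567M, deposits 0.
Asset purchase (from non-banks) £946 million: reserves +£946M, deposits +£946M.
Totals: Δreserves = +£588M, Δdeposits = +£1155M.
Δrequired reserves = 2% × +£1155M = +£23.1M.
Δexcess reserves = Δreserves − Δrequired = +£588M − (+£23.1M) = +£564.9 million.

+£564.9 million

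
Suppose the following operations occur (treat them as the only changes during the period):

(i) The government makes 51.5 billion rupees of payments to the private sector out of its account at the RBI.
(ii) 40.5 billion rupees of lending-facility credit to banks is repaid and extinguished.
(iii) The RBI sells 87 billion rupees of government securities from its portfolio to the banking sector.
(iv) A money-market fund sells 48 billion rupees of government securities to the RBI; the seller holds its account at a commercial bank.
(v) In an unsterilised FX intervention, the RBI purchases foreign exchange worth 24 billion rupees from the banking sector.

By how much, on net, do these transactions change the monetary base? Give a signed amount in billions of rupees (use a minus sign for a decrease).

-4 billion

Government spending 51.5 billion rupees: a non-base liability converts back to reserves → +51.5B.
Discount-window repayment 40.5 billion rupees: RBI balance sheet contracts → −40.5B.
OMO sale (to banks) 87 billion rupees: RBI balance sheet contracts → −87B.
Asset purchase (from non-banks) 48 billion rupees: RBI balance sheet expands → +48B.
FX purchase 24 billion rupees: RBI balance sheet expands → +24B.
Net: 51.5 − 40.5 − 87 + 48 + 24 = -4 billion.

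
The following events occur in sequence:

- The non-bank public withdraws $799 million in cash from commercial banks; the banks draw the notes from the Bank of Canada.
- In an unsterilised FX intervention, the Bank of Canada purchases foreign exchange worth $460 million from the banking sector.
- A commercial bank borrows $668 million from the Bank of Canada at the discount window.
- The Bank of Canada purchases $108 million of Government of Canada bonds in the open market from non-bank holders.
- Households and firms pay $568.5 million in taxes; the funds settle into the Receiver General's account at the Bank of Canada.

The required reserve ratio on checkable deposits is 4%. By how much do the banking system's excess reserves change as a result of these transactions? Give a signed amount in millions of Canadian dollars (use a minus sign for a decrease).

-$81.12 million

Currency withdrawal $799 million: reserves −$799M, deposits −$799M.
FX purchase $460 million: reserves +$460M, deposits 0.
Discount-window loan $668 million: reserves +$668M, deposits 0.
Asset purchase (from non-banks) $108 million: reserves +$108M, deposits +$108M.
Government account inflow $568.5 million: reserves −$568.5M, deposits −$568.5M.
Totals: Δreserves = −$131.5M, Δdeposits = −$1259.5M.
Δrequired reserves = 4% × −$1259.5M = −$50.38M.
Δexcess reserves = Δreserves − Δrequired = −$131.5M − (−$50.38M) = -$81.12 million.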